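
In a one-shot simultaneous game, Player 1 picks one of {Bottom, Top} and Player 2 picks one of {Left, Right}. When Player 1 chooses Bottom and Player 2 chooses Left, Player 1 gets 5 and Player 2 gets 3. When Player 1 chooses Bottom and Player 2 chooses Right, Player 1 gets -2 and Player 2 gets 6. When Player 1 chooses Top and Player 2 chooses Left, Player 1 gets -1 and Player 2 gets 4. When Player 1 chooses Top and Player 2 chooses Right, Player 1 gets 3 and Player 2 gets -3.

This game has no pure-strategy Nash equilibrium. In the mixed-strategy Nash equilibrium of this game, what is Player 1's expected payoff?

Player 2's mix must leave Player 1 indifferent between Bottom and Top.
  Player 1's payoff from Bottom: q·5 + (1−q)·(-2) = 7q - 2
  Player 1's payoff from Top: q·(-1) + (1−q)·3 = -4q + 3
  7q - 2 = -4q + 3  ⇒  11q = 5  ⇒  q = 5/11.
At equilibrium Player 1 is indifferent across rows, so Player 1's payoff equals the payoff from Bottom: (5/11)·5 + (6/11)·(-2) = 13/11.

13/11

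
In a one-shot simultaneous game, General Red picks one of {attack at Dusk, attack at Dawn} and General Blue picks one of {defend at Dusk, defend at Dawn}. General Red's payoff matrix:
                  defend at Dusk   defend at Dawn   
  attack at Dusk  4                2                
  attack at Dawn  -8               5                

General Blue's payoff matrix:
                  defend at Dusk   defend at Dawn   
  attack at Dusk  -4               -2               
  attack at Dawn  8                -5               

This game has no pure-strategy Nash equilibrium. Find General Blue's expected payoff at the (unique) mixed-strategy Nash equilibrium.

-12/5

In a mixed equilibrium General Blue is indifferent between defend at Dusk and defend at Dawn; this condition fixes p.
  General Blue's payoff from defend at Dusk: p·(-4) + (1−p)·8 = -12p + 8
  General Blue's payoff from defend at Dawn: p·(-2) + (1−p)·(-5) = 3p - 5
  -12p + 8 = 3p - 5  ⇒  -15p = -13  ⇒  p = 13/15.
At equilibrium General Blue is indifferent across columns, so General Blue's payoff equals the payoff from defend at Dusk: (13/15)·(-4) + (2/15)·8 = -12/5.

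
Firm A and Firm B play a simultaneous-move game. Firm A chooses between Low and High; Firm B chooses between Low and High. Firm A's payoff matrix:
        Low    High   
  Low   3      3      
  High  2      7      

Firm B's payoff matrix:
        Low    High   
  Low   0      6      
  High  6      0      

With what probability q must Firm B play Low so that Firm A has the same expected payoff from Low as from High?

q = 4/5

Firm A's indifference between Low and High determines Firm B's mixing probability q:
  Firm A's payoff to Low: q·3 + (1−q)·3 = 3
  Firm A's payoff to High: q·2 + (1−q)·7 = -5q + 7
  3 = -5q + 7  ⇒  5q = 4  ⇒  q = 4/5.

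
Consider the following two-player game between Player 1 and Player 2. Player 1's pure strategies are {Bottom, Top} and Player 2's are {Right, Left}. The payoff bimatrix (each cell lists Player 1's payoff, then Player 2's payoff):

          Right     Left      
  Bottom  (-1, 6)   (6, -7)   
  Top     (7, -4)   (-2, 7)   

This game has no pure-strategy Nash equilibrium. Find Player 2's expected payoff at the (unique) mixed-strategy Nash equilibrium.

7/12

In a mixed equilibrium Player 2 is indifferent between Right and Left; this condition fixes p.
  Player 2's payoff to Right: p·6 + (1−p)·(-4) = 10p - 4
  Player 2's payoff to Left: p·(-7) + (1−p)·7 = -14p + 7
  10p - 4 = -14p + 7  ⇒  24p = 11  ⇒  p = 11/24.
At equilibrium Player 2 is indifferent across columns, so Player 2's payoff equals the payoff from Right: (11/24)·6 + (13/24)·(-4) = 7/12.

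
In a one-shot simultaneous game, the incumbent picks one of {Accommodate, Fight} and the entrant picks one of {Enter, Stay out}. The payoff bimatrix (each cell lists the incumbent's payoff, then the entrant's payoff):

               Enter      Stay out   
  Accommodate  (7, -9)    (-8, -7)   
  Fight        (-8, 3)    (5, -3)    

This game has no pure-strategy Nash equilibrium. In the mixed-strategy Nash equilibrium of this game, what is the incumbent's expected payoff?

For the incumbent to be willing to mix, the incumbent must be indifferent between Accommodate and Fight, which pins down the entrant's mix.
  the incumbent's payoff to Accommodate: q·7 + (1−q)·(-8) = 15q - 8
  the incumbent's payoff to Fight: q·(-8) + (1−q)·5 = -13q + 5
  15q - 8 = -13q + 5  ⇒  28q = 13  ⇒  q = 13/28.
At equilibrium the incumbent is indifferent across rows, so the incumbent's payoff equals the payoff from Accommodate: (13/28)·7 + (15/28)·(-8) = -29/28.

-29/28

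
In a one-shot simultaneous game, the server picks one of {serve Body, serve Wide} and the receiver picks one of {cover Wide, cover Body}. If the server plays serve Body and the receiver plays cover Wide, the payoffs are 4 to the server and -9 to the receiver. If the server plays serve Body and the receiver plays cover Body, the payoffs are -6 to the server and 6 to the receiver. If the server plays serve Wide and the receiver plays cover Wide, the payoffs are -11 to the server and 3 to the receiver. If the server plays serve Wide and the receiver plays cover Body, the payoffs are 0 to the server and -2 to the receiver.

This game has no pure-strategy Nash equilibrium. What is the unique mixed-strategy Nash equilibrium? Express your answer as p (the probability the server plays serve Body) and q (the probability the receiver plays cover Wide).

Set the receiver's expected payoff from cover Wide equal to that from cover Body:
  the receiver's payoff from cover Wide: p·(-9) + (1−p)·3 = -12p + 3
  the receiver's payoff from cover Body: p·6 + (1−p)·(-2) = 8p - 2
  -12p + 3 = 8p - 2  ⇒  -20p = -5  ⇒  p = 1/4.
Set the server's expected payoff from serve Body equal to that from serve Wide:
  the server's expected payoff from serve Body: q·4 + (1−q)·(-6) = 10q - 6
  the server's expected payoff from serve Wide: q·(-11) + (1−q)·0 = -11q
  10q - 6 = -11q  ⇒  21q = 6  ⇒  q = 2/7.

p = 1/4, q = 2/7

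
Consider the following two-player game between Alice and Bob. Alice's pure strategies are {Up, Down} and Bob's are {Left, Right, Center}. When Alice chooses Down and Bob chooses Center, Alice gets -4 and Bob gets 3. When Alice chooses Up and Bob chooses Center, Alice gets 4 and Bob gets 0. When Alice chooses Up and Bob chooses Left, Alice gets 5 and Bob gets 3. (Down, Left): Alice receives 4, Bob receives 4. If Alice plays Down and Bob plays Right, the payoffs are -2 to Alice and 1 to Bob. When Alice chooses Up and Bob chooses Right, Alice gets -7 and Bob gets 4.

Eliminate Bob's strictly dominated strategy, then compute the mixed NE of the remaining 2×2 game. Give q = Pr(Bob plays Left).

q = 5/6

Bob's strategy Center is strictly dominated by Left: 3 > 0 and 4 > 3. Eliminate Center.
Set Alice's expected payoff from Up equal to that from Down:
  Alice's expected payoff from Up: q·5 + (1−q)·(-7) = 12q - 7
  Alice's expected payoff from Down: q·4 + (1−q)·(-2) = 6q - 2
  12q - 7 = 6q - 2  ⇒  6q = 5  ⇒  q = 5/6.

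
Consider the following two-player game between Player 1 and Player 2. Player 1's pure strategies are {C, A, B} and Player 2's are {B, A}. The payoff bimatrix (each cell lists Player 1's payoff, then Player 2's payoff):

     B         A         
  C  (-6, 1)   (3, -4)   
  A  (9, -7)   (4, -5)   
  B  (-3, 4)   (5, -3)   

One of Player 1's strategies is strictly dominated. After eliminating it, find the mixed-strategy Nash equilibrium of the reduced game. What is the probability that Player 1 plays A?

Player 1's strategy C is strictly dominated by B: -3 > -6 and 5 > 3. Eliminate C.
Player 2's indifference between B and A determines Player 1's mixing probability p:
  Player 2's payoff from B: p·(-7) + (1−p)·4 = -11p + 4
  Player 2's payoff from A: p·(-5) + (1−p)·(-3) = -2p - 3
  -11p + 4 = -2p - 3  ⇒  -9p = -7  ⇒  p = 7/9.

p = 7/9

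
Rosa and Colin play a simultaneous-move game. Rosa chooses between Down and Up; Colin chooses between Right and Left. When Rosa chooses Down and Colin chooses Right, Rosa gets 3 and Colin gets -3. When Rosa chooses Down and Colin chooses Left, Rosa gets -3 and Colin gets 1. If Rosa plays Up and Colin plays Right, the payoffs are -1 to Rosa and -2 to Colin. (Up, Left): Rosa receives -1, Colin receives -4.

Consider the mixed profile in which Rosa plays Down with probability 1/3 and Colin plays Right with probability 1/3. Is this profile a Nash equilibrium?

Check Colin's indifference given Rosa's mix p = 1/3:
  payoff from Right = -7/3; payoff from Left = -7/3 — equal.
Check Rosa's indifference given Colin's mix q = 1/3:
  payoff from Down = -1; payoff from Up = -1 — equal.
Both players are indifferent, so neither can profitably deviate.

Yes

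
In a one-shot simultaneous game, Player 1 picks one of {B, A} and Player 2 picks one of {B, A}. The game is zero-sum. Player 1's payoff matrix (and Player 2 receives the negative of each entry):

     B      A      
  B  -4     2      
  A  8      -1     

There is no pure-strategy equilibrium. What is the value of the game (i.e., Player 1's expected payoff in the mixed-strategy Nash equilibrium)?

For Player 1 to be willing to mix, Player 1 must be indifferent between B and A, which pins down Player 2's mix.
  Player 1's payoff to B: q·(-4) + (1−q)·2 = -6q + 2
  Player 1's payoff to A: q·8 + (1−q)·(-1) = 9q - 1
  -6q + 2 = 9q - 1  ⇒  -15q = -3  ⇒  q = 1/5.
The value is Player 1's expected payoff against this mix (using B): (1/5)·(-4) + (4/5)·2 = 4/5.

v = 4/5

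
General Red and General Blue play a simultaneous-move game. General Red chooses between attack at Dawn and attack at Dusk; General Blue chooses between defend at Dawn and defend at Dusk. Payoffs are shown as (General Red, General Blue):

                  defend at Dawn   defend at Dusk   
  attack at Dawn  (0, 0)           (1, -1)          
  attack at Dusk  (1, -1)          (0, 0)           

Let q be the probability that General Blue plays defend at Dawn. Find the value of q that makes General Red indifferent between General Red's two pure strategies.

General Blue's mix must leave General Red indifferent between attack at Dawn and attack at Dusk.
  General Red's payoff from attack at Dawn: q·0 + (1−q)·1 = -q + 1
  General Red's payoff from attack at Dusk: q·1 + (1−q)·0 = q
  -q + 1 = q  ⇒  -2q = -1  ⇒  q = 1/2.

q = 1/2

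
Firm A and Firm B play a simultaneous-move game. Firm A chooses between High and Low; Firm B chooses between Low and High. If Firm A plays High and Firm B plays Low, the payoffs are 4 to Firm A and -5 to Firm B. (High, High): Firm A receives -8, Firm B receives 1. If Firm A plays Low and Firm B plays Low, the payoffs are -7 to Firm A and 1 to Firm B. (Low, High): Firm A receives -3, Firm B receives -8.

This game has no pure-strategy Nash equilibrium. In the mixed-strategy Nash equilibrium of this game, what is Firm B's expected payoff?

-13/5

Firm B's indifference between Low and High determines Firm A's mixing probability p:
  Firm B's expected payoff from Low: p·(-5) + (1−p)·1 = -6p + 1
  Firm B's expected payoff from High: p·1 + (1−p)·(-8) = 9p - 8
  -6p + 1 = 9p - 8  ⇒  -15p = -9  ⇒  p = 3/5.
At equilibrium Firm B is indifferent across columns, so Firm B's payoff equals the payoff from Low: (3/5)·(-5) + (2/5)·1 = -13/5.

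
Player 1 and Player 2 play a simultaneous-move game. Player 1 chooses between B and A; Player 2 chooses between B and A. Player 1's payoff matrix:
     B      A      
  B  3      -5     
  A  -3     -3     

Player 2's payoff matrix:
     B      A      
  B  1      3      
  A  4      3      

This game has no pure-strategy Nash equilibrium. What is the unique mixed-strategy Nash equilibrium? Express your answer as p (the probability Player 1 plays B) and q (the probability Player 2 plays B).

Player 2's indifference between B and A determines Player 1's mixing probability p:
  Player 2's payoff to B: p·1 + (1−p)·4 = -3p + 4
  Player 2's payoff to A: p·3 + (1−p)·3 = 3
  -3p + 4 = 3  ⇒  -3p = -1  ⇒  p = 1/3.
In a mixed equilibrium Player 1 is indifferent between B and A; this condition fixes q.
  Player 1's expected payoff from B: q·3 + (1−q)·(-5) = 8q - 5
  Player 1's expected payoff from A: q·(-3) + (1−q)·(-3) = -3
  8q - 5 = -3  ⇒  8q = 2  ⇒  q = 1/4.

p = 1/3, q = 1/4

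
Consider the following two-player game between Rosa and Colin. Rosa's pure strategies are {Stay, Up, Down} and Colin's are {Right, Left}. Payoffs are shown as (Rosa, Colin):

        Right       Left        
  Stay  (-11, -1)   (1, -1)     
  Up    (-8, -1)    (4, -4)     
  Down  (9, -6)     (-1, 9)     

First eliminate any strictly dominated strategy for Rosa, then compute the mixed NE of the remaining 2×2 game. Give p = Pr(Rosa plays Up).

Rosa's strategy Stay is strictly dominated by Up: -8 > -11 and 4 > 1. Eliminate Stay.
For Colin to be willing to mix, Colin must be indifferent between Right and Left, which pins down Rosa's mix.
  Colin's payoff to Right: p·(-1) + (1−p)·(-6) = 5p - 6
  Colin's payoff to Left: p·(-4) + (1−p)·9 = -13p + 9
  5p - 6 = -13p + 9  ⇒  18p = 15  ⇒  p = 5/6.

p = 5/6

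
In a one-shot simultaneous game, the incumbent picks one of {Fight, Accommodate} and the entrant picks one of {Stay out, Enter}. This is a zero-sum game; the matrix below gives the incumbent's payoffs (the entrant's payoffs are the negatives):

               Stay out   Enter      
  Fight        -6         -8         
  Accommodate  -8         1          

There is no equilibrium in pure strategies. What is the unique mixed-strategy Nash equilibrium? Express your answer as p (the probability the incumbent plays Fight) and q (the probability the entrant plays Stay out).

p = 9/11, q = 9/11

The incumbent's mix must leave the entrant indifferent between Stay out and Enter.
  the entrant's expected payoff from Stay out: p·6 + (1−p)·8 = -2p + 8
  the entrant's expected payoff from Enter: p·8 + (1−p)·(-1) = 9p - 1
  -2p + 8 = 9p - 1  ⇒  -11p = -9  ⇒  p = 9/11.
For the incumbent to be willing to mix, the incumbent must be indifferent between Fight and Accommodate, which pins down the entrant's mix.
  the incumbent's expected payoff from Fight: q·(-6) + (1−q)·(-8) = 2q - 8
  the incumbent's expected payoff from Accommodate: q·(-8) + (1−q)·1 = -9q + 1
  2q - 8 = -9q + 1  ⇒  11q = 9  ⇒  q = 9/11.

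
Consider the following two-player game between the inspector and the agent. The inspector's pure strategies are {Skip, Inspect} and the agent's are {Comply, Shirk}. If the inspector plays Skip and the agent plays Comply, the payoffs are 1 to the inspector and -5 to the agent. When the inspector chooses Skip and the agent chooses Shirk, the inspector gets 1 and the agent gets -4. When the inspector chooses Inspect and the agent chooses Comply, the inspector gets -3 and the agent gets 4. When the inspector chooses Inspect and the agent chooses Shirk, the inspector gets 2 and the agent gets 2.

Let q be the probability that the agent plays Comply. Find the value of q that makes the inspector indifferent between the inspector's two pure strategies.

The inspector's indifference between Skip and Inspect determines the agent's mixing probability q:
  the inspector's expected payoff from Skip: q·1 + (1−q)·1 = 1
  the inspector's expected payoff from Inspect: q·(-3) + (1−q)·2 = -5q + 2
  1 = -5q + 2  ⇒  5q = 1  ⇒  q = 1/5.

q = 1/5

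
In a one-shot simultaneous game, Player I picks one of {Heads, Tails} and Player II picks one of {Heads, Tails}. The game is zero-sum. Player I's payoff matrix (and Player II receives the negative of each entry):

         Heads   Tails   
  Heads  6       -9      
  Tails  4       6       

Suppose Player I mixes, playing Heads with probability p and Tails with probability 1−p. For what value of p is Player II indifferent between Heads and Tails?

In a mixed equilibrium Player II is indifferent between Heads and Tails; this condition fixes p.
  Player II's payoff from Heads: p·(-6) + (1−p)·(-4) = -2p - 4
  Player II's payoff from Tails: p·9 + (1−p)·(-6) = 15p - 6
  -2p - 4 = 15p - 6  ⇒  -17p = -2  ⇒  p = 2/17.

p = 2/17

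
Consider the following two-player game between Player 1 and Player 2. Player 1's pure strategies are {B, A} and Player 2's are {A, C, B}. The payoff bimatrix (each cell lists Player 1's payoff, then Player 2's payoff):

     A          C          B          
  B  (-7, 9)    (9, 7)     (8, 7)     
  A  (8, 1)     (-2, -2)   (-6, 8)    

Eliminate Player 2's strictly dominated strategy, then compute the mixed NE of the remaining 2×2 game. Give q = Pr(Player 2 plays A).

q = 14/29

Player 2's strategy C is strictly dominated by A: 9 > 7 and 1 > -2. Eliminate C.
Player 1's indifference between B and A determines Player 2's mixing probability q:
  Player 1's expected payoff from B: q·(-7) + (1−q)·8 = -15q + 8
  Player 1's expected payoff from A: q·8 + (1−q)·(-6) = 14q - 6
  -15q + 8 = 14q - 6  ⇒  -29q = -14  ⇒  q = 14/29.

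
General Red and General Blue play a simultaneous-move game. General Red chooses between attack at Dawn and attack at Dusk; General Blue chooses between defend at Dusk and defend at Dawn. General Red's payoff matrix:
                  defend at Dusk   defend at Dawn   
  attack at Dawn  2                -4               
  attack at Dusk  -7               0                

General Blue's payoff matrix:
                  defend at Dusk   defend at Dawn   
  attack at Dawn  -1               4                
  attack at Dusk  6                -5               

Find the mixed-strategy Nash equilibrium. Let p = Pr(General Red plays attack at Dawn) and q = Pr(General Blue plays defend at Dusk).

In a mixed equilibrium General Blue is indifferent between defend at Dusk and defend at Dawn; this condition fixes p.
  General Blue's expected payoff from defend at Dusk: p·(-1) + (1−p)·6 = -7p + 6
  General Blue's expected payoff from defend at Dawn: p·4 + (1−p)·(-5) = 9p - 5
  -7p + 6 = 9p - 5  ⇒  -16p = -11  ⇒  p = 11/16.
For General Red to be willing to mix, General Red must be indifferent between attack at Dawn and attack at Dusk, which pins down General Blue's mix.
  General Red's payoff from attack at Dawn: q·2 + (1−q)·(-4) = 6q - 4
  General Red's payoff from attack at Dusk: q·(-7) + (1−q)·0 = -7q
  6q - 4 = -7q  ⇒  13q = 4  ⇒  q = 4/13.

p = 11/16, q = 4/13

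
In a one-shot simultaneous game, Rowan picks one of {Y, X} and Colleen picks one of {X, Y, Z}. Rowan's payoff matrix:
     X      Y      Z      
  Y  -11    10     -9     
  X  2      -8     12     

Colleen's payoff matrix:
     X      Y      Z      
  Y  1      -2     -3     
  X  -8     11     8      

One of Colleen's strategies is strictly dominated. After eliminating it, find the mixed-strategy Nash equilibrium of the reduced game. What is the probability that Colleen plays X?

Colleen's strategy Z is strictly dominated by Y: -2 > -3 and 11 > 8. Eliminate Z.
Colleen's mix must leave Rowan indifferent between Y and X.
  Rowan's expected payoff from Y: q·(-11) + (1−q)·10 = -21q + 10
  Rowan's expected payoff from X: q·2 + (1−q)·(-8) = 10q - 8
  -21q + 10 = 10q - 8  ⇒  -31q = -18  ⇒  q = 18/31.

q = 18/31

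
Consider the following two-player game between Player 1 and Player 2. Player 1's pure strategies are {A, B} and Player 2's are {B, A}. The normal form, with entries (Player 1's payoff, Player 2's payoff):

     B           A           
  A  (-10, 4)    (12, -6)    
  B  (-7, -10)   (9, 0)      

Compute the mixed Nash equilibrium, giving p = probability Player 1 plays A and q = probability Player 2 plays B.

p = 1/2, q = 1/2

For Player 2 to be willing to mix, Player 2 must be indifferent between B and A, which pins down Player 1's mix.
  Player 2's payoff to B: p·4 + (1−p)·(-10) = 14p - 10
  Player 2's payoff to A: p·(-6) + (1−p)·0 = -6p
  14p - 10 = -6p  ⇒  20p = 10  ⇒  p = 1/2.
For Player 1 to be willing to mix, Player 1 must be indifferent between A and B, which pins down Player 2's mix.
  Player 1's payoff from A: q·(-10) + (1−q)·12 = -22q + 12
  Player 1's payoff from B: q·(-7) + (1−q)·9 = -16q + 9
  -22q + 12 = -16q + 9  ⇒  -6q = -3  ⇒  q = 1/2.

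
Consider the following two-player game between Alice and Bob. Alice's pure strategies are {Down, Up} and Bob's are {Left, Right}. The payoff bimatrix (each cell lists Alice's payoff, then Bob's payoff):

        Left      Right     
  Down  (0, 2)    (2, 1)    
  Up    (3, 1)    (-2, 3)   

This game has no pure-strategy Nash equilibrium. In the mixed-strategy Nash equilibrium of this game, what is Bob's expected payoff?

For Bob to be willing to mix, Bob must be indifferent between Left and Right, which pins down Alice's mix.
  Bob's payoff from Left: p·2 + (1−p)·1 = p + 1
  Bob's payoff from Right: p·1 + (1−p)·3 = -2p + 3
  p + 1 = -2p + 3  ⇒  3p = 2  ⇒  p = 2/3.
At equilibrium Bob is indifferent across columns, so Bob's payoff equals the payoff from Left: (2/3)·2 + (1/3)·1 = 5/3.

5/3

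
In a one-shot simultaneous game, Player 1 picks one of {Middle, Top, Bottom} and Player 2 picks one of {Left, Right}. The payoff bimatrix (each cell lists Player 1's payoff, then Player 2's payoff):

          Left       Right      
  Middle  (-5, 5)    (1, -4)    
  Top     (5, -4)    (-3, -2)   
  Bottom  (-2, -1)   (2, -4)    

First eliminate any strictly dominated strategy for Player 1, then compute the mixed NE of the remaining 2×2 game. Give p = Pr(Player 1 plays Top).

Player 1's strategy Middle is strictly dominated by Bottom: -2 > -5 and 2 > 1. Eliminate Middle.
Player 1's mix must leave Player 2 indifferent between Left and Right.
  Player 2's expected payoff from Left: p·(-4) + (1−p)·(-1) = -3p - 1
  Player 2's expected payoff from Right: p·(-2) + (1−p)·(-4) = 2p - 4
  -3p - 1 = 2p - 4  ⇒  -5p = -3  ⇒  p = 3/5.

p = 3/5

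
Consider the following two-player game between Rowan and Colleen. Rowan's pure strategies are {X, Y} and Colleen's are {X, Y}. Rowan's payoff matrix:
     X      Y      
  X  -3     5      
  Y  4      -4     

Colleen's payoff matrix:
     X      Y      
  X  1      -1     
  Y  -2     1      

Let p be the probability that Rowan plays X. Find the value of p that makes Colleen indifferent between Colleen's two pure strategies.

p = 3/5

In a mixed equilibrium Colleen is indifferent between X and Y; this condition fixes p.
  Colleen's payoff to X: p·1 + (1−p)·(-2) = 3p - 2
  Colleen's payoff to Y: p·(-1) + (1−p)·1 = -2p + 1
  3p - 2 = -2p + 1  ⇒  5p = 3  ⇒  p = 3/5.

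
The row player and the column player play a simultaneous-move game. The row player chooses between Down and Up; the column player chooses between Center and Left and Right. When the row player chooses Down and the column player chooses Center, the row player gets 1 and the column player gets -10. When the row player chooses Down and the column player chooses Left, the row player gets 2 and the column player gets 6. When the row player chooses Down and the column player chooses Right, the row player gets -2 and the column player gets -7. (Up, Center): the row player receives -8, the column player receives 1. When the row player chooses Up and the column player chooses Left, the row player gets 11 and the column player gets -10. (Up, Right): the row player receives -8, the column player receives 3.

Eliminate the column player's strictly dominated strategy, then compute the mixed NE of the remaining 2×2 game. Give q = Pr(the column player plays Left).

q = 2/5

The column player's strategy Center is strictly dominated by Right: -7 > -10 and 3 > 1. Eliminate Center.
In a mixed equilibrium the row player is indifferent between Down and Up; this condition fixes q.
  the row player's payoff from Down: q·2 + (1−q)·(-2) = 4q - 2
  the row player's payoff from Up: q·11 + (1−q)·(-8) = 19q - 8
  4q - 2 = 19q - 8  ⇒  -15q = -6  ⇒  q = 2/5.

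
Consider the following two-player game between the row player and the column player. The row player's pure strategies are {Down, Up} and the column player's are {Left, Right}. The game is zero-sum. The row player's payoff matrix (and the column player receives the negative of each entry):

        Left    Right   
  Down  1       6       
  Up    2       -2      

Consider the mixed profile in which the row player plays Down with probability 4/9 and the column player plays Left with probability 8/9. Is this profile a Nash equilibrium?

Check the column player's indifference given the row player's mix p = 4/9:
  payoff from Left = -14/9; payoff from Right = -14/9 — equal.
Check the row player's indifference given the column player's mix q = 8/9:
  payoff from Down = 14/9; payoff from Up = 14/9 — equal.
Both players are indifferent, so neither can profitably deviate.

Yes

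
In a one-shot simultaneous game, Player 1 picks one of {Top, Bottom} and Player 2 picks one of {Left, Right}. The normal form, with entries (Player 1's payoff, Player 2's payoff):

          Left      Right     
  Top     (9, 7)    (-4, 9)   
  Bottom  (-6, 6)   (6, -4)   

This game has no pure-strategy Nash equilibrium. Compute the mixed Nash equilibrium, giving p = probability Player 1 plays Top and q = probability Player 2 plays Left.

Player 1's mix must leave Player 2 indifferent between Left and Right.
  Player 2's expected payoff from Left: p·7 + (1−p)·6 = p + 6
  Player 2's expected payoff from Right: p·9 + (1−p)·(-4) = 13p - 4
  p + 6 = 13p - 4  ⇒  -12p = -10  ⇒  p = 5/6.
Set Player 1's expected payoff from Top equal to that from Bottom:
  Player 1's payoff from Top: q·9 + (1−q)·(-4) = 13q - 4
  Player 1's payoff from Bottom: q·(-6) + (1−q)·6 = -12q + 6
  13q - 4 = -12q + 6  ⇒  25q = 10  ⇒  q = 2/5.

p = 5/6, q = 2/5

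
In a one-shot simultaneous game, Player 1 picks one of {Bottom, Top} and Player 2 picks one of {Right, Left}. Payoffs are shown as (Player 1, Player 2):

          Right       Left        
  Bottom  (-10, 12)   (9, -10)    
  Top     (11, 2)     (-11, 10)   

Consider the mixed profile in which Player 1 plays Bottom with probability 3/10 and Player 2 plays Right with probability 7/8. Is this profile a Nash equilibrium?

No

Given Player 1's mix p = 3/10, Player 2's payoff from Right is 5 but from Left is 4. Player 2 strictly prefers Right, so Player 2 would not mix.
So the proposed profile is not a Nash equilibrium.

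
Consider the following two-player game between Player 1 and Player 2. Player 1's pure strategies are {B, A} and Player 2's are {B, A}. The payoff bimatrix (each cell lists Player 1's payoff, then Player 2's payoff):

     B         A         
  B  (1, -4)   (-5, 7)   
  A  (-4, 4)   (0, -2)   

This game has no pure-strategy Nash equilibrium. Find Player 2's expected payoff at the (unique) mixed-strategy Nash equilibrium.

20/17

In a mixed equilibrium Player 2 is indifferent between B and A; this condition fixes p.
  Player 2's payoff to B: p·(-4) + (1−p)·4 = -8p + 4
  Player 2's payoff to A: p·7 + (1−p)·(-2) = 9p - 2
  -8p + 4 = 9p - 2  ⇒  -17p = -6  ⇒  p = 6/17.
At equilibrium Player 2 is indifferent across columns, so Player 2's payoff equals the payoff from B: (6/17)·(-4) + (11/17)·4 = 20/17.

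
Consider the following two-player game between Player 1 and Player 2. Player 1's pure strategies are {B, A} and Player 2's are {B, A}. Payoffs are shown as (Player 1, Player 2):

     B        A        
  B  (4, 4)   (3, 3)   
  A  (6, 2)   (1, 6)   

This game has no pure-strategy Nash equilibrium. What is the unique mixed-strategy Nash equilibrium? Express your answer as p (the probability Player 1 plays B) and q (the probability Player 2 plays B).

p = 4/5, q = 1/2

For Player 2 to be willing to mix, Player 2 must be indifferent between B and A, which pins down Player 1's mix.
  Player 2's payoff to B: p·4 + (1−p)·2 = 2p + 2
  Player 2's payoff to A: p·3 + (1−p)·6 = -3p + 6
  2p + 2 = -3p + 6  ⇒  5p = 4  ⇒  p = 4/5.
Set Player 1's expected payoff from B equal to that from A:
  Player 1's payoff to B: q·4 + (1−q)·3 = q + 3
  Player 1's payoff to A: q·6 + (1−q)·1 = 5q + 1
  q + 3 = 5q + 1  ⇒  -4q = -2  ⇒  q = 1/2.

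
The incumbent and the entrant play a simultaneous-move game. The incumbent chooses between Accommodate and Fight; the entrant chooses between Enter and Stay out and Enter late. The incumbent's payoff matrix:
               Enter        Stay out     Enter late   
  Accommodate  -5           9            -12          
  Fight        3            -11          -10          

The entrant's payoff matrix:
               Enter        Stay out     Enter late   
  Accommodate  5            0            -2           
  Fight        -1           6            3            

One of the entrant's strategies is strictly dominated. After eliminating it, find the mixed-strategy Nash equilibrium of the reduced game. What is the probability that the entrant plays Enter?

q = 5/7

The entrant's strategy Enter late is strictly dominated by Stay out: 0 > -2 and 6 > 3. Eliminate Enter late.
The incumbent's indifference between Accommodate and Fight determines the entrant's mixing probability q:
  the incumbent's payoff from Accommodate: q·(-5) + (1−q)·9 = -14q + 9
  the incumbent's payoff from Fight: q·3 + (1−q)·(-11) = 14q - 11
  -14q + 9 = 14q - 11  ⇒  -28q = -20  ⇒  q = 5/7.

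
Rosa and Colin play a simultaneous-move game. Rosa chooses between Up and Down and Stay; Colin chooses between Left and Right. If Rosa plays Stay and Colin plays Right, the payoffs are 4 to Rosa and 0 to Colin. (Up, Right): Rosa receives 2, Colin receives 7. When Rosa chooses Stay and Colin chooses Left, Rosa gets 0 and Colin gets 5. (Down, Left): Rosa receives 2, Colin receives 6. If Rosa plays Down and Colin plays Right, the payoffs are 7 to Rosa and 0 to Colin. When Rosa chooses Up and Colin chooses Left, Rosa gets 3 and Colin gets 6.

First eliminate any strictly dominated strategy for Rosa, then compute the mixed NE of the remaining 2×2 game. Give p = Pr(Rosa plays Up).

p = 6/7

Rosa's strategy Stay is strictly dominated by Down: 2 > 0 and 7 > 4. Eliminate Stay.
In a mixed equilibrium Colin is indifferent between Left and Right; this condition fixes p.
  Colin's payoff from Left: p·6 + (1−p)·6 = 6
  Colin's payoff from Right: p·7 + (1−p)·0 = 7p
  6 = 7p  ⇒  -7p = -6  ⇒  p = 6/7.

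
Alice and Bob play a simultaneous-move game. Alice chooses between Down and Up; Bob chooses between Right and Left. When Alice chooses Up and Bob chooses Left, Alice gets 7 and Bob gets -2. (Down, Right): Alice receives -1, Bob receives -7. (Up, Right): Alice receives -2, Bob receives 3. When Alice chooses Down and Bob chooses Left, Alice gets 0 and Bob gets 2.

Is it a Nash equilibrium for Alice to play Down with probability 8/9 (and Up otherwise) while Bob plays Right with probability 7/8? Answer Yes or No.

Given Alice's mix p = 8/9, Bob's payoff from Right is -53/9 but from Left is 14/9. Bob strictly prefers Left, so Bob would not mix.
So the proposed profile is not a Nash equilibrium.

No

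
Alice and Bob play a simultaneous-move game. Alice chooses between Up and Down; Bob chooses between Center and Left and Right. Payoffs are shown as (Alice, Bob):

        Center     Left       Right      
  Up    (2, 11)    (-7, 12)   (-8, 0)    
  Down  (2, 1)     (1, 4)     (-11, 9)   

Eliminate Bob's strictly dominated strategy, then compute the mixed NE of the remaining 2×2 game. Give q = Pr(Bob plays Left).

q = 3/11

Bob's strategy Center is strictly dominated by Left: 12 > 11 and 4 > 1. Eliminate Center.
For Alice to be willing to mix, Alice must be indifferent between Up and Down, which pins down Bob's mix.
  Alice's payoff from Up: q·(-7) + (1−q)·(-8) = q - 8
  Alice's payoff from Down: q·1 + (1−q)·(-11) = 12q - 11
  q - 8 = 12q - 11  ⇒  -11q = -3  ⇒  q = 3/11.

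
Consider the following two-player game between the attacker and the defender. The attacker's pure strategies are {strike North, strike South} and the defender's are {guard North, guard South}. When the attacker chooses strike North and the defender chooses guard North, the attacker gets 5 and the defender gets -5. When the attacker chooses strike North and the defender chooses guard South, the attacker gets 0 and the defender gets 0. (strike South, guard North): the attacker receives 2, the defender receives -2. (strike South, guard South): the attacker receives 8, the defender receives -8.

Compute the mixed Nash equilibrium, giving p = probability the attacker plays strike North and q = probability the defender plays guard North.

p = 6/11, q = 8/11

The attacker's mix must leave the defender indifferent between guard North and guard South.
  the defender's expected payoff from guard North: p·(-5) + (1−p)·(-2) = -3p - 2
  the defender's expected payoff from guard South: p·0 + (1−p)·(-8) = 8p - 8
  -3p - 2 = 8p - 8  ⇒  -11p = -6  ⇒  p = 6/11.
The defender's mix must leave the attacker indifferent between strike North and strike South.
  the attacker's payoff from strike North: q·5 + (1−q)·0 = 5q
  the attacker's payoff from strike South: q·2 + (1−q)·8 = -6q + 8
  5q = -6q + 8  ⇒  11q = 8  ⇒  q = 8/11.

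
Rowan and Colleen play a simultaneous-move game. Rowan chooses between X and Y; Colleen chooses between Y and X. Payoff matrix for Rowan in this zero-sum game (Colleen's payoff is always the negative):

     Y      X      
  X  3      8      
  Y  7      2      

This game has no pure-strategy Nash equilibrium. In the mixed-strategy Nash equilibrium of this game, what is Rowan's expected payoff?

Set Rowan's expected payoff from X equal to that from Y:
  Rowan's expected payoff from X: q·3 + (1−q)·8 = -5q + 8
  Rowan's expected payoff from Y: q·7 + (1−q)·2 = 5q + 2
  -5q + 8 = 5q + 2  ⇒  -10q = -6  ⇒  q = 3/5.
At equilibrium Rowan is indifferent across rows, so Rowan's payoff equals the payoff from X: (3/5)·3 + (2/5)·8 = 5.

5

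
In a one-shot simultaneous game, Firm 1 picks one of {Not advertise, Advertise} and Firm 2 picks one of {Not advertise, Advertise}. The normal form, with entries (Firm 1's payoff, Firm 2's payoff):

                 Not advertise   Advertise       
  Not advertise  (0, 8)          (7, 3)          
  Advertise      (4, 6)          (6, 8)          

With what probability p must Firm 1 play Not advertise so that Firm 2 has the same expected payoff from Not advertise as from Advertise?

p = 2/7

Firm 2's indifference between Not advertise and Advertise determines Firm 1's mixing probability p:
  Firm 2's payoff from Not advertise: p·8 + (1−p)·6 = 2p + 6
  Firm 2's payoff from Advertise: p·3 + (1−p)·8 = -5p + 8
  2p + 6 = -5p + 8  ⇒  7p = 2  ⇒  p = 2/7.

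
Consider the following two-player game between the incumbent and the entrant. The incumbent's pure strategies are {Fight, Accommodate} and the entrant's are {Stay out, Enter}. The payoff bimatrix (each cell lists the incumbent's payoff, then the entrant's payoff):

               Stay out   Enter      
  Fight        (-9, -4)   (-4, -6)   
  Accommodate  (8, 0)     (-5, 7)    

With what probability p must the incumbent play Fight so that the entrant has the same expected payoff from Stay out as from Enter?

Set the entrant's expected payoff from Stay out equal to that from Enter:
  the entrant's payoff to Stay out: p·(-4) + (1−p)·0 = -4p
  the entrant's payoff to Enter: p·(-6) + (1−p)·7 = -13p + 7
  -4p = -13p + 7  ⇒  9p = 7  ⇒  p = 7/9.

p = 7/9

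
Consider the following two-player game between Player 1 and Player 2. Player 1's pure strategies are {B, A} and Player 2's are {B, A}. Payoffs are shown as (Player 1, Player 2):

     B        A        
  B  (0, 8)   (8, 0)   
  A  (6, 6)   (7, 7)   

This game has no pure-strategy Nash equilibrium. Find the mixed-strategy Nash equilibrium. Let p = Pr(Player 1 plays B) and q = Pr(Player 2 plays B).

Player 2's indifference between B and A determines Player 1's mixing probability p:
  Player 2's expected payoff from B: p·8 + (1−p)·6 = 2p + 6
  Player 2's expected payoff from A: p·0 + (1−p)·7 = -7p + 7
  2p + 6 = -7p + 7  ⇒  9p = 1  ⇒  p = 1/9.
For Player 1 to be willing to mix, Player 1 must be indifferent between B and A, which pins down Player 2's mix.
  Player 1's payoff from B: q·0 + (1−q)·8 = -8q + 8
  Player 1's payoff from A: q·6 + (1−q)·7 = -q + 7
  -8q + 8 = -q + 7  ⇒  -7q = -1  ⇒  q = 1/7.

p = 1/9, q = 1/7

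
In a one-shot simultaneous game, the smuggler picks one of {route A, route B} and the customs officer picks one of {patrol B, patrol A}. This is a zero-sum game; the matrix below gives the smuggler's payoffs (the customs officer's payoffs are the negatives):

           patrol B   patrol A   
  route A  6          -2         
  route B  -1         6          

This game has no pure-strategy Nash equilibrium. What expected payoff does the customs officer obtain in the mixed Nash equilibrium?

-34/15

For the customs officer to be willing to mix, the customs officer must be indifferent between patrol B and patrol A, which pins down the smuggler's mix.
  the customs officer's payoff from patrol B: p·(-6) + (1−p)·1 = -7p + 1
  the customs officer's payoff from patrol A: p·2 + (1−p)·(-6) = 8p - 6
  -7p + 1 = 8p - 6  ⇒  -15p = -7  ⇒  p = 7/15.
At equilibrium the customs officer is indifferent across columns, so the customs officer's payoff equals the payoff from patrol B: (7/15)·(-6) + (8/15)·1 = -34/15.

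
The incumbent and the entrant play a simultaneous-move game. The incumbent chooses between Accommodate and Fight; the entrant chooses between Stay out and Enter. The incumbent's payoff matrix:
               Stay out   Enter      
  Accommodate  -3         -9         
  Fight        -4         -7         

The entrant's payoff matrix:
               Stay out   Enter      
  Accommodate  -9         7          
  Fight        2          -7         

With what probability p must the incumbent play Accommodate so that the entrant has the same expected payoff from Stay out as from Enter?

p = 9/25

Set the entrant's expected payoff from Stay out equal to that from Enter:
  the entrant's payoff to Stay out: p·(-9) + (1−p)·2 = -11p + 2
  the entrant's payoff to Enter: p·7 + (1−p)·(-7) = 14p - 7
  -11p + 2 = 14p - 7  ⇒  -25p = -9  ⇒  p = 9/25.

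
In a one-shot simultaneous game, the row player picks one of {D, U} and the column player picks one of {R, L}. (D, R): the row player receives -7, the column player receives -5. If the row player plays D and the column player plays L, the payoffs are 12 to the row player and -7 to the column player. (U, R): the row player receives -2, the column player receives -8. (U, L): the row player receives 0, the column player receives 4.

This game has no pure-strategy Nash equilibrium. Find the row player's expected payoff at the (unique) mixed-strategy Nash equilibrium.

The row player's indifference between D and U determines the column player's mixing probability q:
  the row player's payoff from D: q·(-7) + (1−q)·12 = -19q + 12
  the row player's payoff from U: q·(-2) + (1−q)·0 = -2q
  -19q + 12 = -2q  ⇒  -17q = -12  ⇒  q = 12/17.
At equilibrium the row player is indifferent across rows, so the row player's payoff equals the payoff from D: (12/17)·(-7) + (5/17)·12 = -24/17.

-24/17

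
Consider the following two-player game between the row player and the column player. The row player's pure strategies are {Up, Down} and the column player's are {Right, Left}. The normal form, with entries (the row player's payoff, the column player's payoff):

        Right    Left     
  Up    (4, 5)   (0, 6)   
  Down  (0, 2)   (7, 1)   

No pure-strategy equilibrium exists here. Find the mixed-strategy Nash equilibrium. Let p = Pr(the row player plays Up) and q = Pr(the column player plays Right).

p = 1/2, q = 7/11

Set the column player's expected payoff from Right equal to that from Left:
  the column player's payoff to Right: p·5 + (1−p)·2 = 3p + 2
  the column player's payoff to Left: p·6 + (1−p)·1 = 5p + 1
  3p + 2 = 5p + 1  ⇒  -2p = -1  ⇒  p = 1/2.
Set the row player's expected payoff from Up equal to that from Down:
  the row player's payoff from Up: q·4 + (1−q)·0 = 4q
  the row player's payoff from Down: q·0 + (1−q)·7 = -7q + 7
  4q = -7q + 7  ⇒  11q = 7  ⇒  q = 7/11.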